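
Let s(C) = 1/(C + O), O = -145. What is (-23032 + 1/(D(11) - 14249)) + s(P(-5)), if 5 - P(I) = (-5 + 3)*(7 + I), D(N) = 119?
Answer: -22130074013/960840 ≈ -23032.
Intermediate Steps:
P(I) = 19 + 2*I (P(I) = 5 - (-5 + 3)*(7 + I) = 5 - (-2)*(7 + I) = 5 - (-14 - 2*I) = 5 + (14 + 2*I) = 19 + 2*I)
s(C) = 1/(-145 + C) (s(C) = 1/(C - 145) = 1/(-145 + C))
(-23032 + 1/(D(11) - 14249)) + s(P(-5)) = (-23032 + 1/(119 - 14249)) + 1/(-145 + (19 + 2*(-5))) = (-23032 + 1/(-14130)) + 1/(-145 + (19 - 10)) = (-23032 - 1/14130) + 1/(-145 + 9) = -325442161/14130 + 1/(-136) = -325442161/14130 - 1/136 = -22130074013/960840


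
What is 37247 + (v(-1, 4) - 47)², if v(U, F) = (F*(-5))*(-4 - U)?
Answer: 37416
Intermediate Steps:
v(U, F) = -5*F*(-4 - U) (v(U, F) = (-5*F)*(-4 - U) = -5*F*(-4 - U))
37247 + (v(-1, 4) - 47)² = 37247 + (5*4*(4 - 1) - 47)² = 37247 + (5*4*3 - 47)² = 37247 + (60 - 47)² = 37247 + 13² = 37247 + 169 = 37416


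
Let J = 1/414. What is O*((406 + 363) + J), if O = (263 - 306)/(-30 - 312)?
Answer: 13689781/141588 ≈ 96.687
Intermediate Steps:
O = 43/342 (O = -43/(-342) = -43*(-1/342) = 43/342 ≈ 0.12573)
J = 1/414 ≈ 0.0024155
O*((406 + 363) + J) = 43*((406 + 363) + 1/414)/342 = 43*(769 + 1/414)/342 = (43/342)*(318367/414) = 13689781/141588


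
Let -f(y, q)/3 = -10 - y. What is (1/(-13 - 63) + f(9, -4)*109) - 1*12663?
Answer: -490201/76 ≈ -6450.0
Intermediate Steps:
f(y, q) = 30 + 3*y (f(y, q) = -3*(-10 - y) = 30 + 3*y)
(1/(-13 - 63) + f(9, -4)*109) - 1*12663 = (1/(-13 - 63) + (30 + 3*9)*109) - 1*12663 = (1/(-76) + (30 + 27)*109) - 12663 = (-1/76 + 57*109) - 12663 = (-1/76 + 6213) - 12663 = 472187/76 - 12663 = -490201/76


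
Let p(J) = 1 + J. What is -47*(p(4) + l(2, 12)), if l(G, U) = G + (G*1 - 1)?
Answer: -376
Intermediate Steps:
l(G, U) = -1 + 2*G (l(G, U) = G + (G - 1) = G + (-1 + G) = -1 + 2*G)
-47*(p(4) + l(2, 12)) = -47*((1 + 4) + (-1 + 2*2)) = -47*(5 + (-1 + 4)) = -47*(5 + 3) = -47*8 = -376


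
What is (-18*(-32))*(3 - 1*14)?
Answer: -6336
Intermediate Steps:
(-18*(-32))*(3 - 1*14) = 576*(3 - 14) = 576*(-11) = -6336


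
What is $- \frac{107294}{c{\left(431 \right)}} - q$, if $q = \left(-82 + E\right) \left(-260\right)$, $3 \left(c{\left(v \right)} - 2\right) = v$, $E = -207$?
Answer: $- \frac{33158062}{437} \approx -75877.0$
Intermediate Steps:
$c{\left(v \right)} = 2 + \frac{v}{3}$
$q = 75140$ ($q = \left(-82 - 207\right) \left(-260\right) = \left(-289\right) \left(-260\right) = 75140$)
$- \frac{107294}{c{\left(431 \right)}} - q = - \frac{107294}{2 + \frac{1}{3} \cdot 431} - 75140 = - \frac{107294}{2 + \frac{431}{3}} - 75140 = - \frac{107294}{\frac{437}{3}} - 75140 = \left(-107294\right) \frac{3}{437} - 75140 = - \frac{321882}{437} - 75140 = - \frac{33158062}{437}$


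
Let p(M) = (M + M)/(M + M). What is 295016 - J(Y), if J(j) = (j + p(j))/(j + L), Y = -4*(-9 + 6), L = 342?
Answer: 104435651/354 ≈ 2.9502e+5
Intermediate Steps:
p(M) = 1 (p(M) = (2*M)/((2*M)) = (2*M)*(1/(2*M)) = 1)
Y = 12 (Y = -4*(-3) = 12)
J(j) = (1 + j)/(342 + j) (J(j) = (j + 1)/(j + 342) = (1 + j)/(342 + j))
295016 - J(Y) = 295016 - (1 + 12)/(342 + 12) = 295016 - 13/354 = 104435651/354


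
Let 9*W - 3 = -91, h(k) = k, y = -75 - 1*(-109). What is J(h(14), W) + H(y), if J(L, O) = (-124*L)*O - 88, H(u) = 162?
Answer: 153434/9 ≈ 17048.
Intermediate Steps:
y = 34 (y = -75 + 109 = 34)
W = -88/9 (W = ⅓ + (⅑)*(-91) = ⅓ - 91/9 = -88/9 ≈ -9.7778)
J(L, O) = -88 - 124*L*O (J(L, O) = -124*L*O - 88 = -88 - 124*L*O)
J(h(14), W) + H(y) = (-88 - 124*14*(-88/9)) + 162 = (-88 + 152768/9) + 162 = 151976/9 + 162 = 153434/9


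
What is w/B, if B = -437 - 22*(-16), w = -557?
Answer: 557/85 ≈ 6.5529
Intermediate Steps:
B = -85 (B = -437 - 1*(-352) = -437 + 352 = -85)
w/B = -557/(-85) = -557*(-1/85) = 557/85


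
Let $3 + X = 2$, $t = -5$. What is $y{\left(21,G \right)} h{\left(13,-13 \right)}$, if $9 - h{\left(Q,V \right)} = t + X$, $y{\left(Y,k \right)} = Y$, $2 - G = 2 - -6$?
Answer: $315$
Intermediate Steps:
$X = -1$ ($X = -3 + 2 = -1$)
$G = -6$ ($G = 2 - \left(2 - -6\right) = 2 - \left(2 + 6\right) = 2 - 8 = -6$)
$h{\left(Q,V \right)} = 15$ ($h{\left(Q,V \right)} = 9 - \left(-5 - 1\right) = 9 - -6 = 9 + 6 = 15$)
$y{\left(21,G \right)} h{\left(13,-13 \right)} = 21 \cdot 15 = 315$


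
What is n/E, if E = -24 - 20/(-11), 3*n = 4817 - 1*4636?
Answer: -1991/732 ≈ -2.7199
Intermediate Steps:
n = 181/3 (n = (4817 - 1*4636)/3 = (4817 - 4636)/3 = (⅓)*181 = 181/3 ≈ 60.333)
E = -244/11 (E = -24 - 1/11*(-20) = -24 + 20/11 = -244/11 ≈ -22.182)
n/E = 181/(3*(-244/11)) = (181/3)*(-11/244) = -1991/732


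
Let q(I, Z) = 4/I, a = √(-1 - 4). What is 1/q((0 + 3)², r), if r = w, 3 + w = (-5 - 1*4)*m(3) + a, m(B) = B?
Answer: 9/4 ≈ 2.2500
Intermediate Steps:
a = I*√5 (a = √(-5) = I*√5 ≈ 2.2361*I)
w = -30 + I*√5 (w = -3 + ((-5 - 1*4)*3 + I*√5) = -3 + ((-5 - 4)*3 + I*√5) = -3 + (-9*3 + I*√5) = -3 + (-27 + I*√5) = -30 + I*√5 ≈ -30.0 + 2.2361*I)
r = -30 + I*√5 ≈ -30.0 + 2.2361*I
1/q((0 + 3)², r) = 1/(4/((0 + 3)²)) = 1/(4/(3²)) = 1/(4/9) = 9/4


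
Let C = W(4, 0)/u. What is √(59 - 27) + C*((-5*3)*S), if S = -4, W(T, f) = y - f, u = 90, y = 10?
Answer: 20/3 + 4*√2 ≈ 12.324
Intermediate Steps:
W(T, f) = 10 - f
C = ⅑ (C = (10 - 1*0)/90 = (10 + 0)*(1/90) = 10*(1/90) = ⅑ ≈ 0.11111)
√(59 - 27) + C*((-5*3)*S) = √(59 - 27) + (-5*3*(-4))/9 = √32 + (-15*(-4))/9 = 4*√2 + (⅑)*60 = 4*√2 + 20/3 = 20/3 + 4*√2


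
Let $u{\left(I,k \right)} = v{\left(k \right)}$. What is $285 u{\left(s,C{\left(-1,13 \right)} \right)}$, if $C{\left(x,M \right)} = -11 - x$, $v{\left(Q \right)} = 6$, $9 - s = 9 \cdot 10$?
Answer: $1710$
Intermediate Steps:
$s = -81$ ($s = 9 - 9 \cdot 10 = 9 - 90 = -81$)
$u{\left(I,k \right)} = 6$
$285 u{\left(s,C{\left(-1,13 \right)} \right)} = 285 \cdot 6 = 1710$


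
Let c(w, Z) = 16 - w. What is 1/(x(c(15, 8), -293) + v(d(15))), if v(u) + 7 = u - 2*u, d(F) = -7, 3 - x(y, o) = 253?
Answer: -1/250 ≈ -0.0040000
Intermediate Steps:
x(y, o) = -250 (x(y, o) = 3 - 1*253 = 3 - 253 = -250)
v(u) = -7 - u (v(u) = -7 + (u - 2*u) = -7 - u)
1/(x(c(15, 8), -293) + v(d(15))) = 1/(-250 + (-7 - 1*(-7))) = 1/(-250 + (-7 + 7)) = 1/(-250 + 0) = 1/(-250) = -1/250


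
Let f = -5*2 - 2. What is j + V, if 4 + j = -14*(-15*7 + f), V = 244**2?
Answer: 61170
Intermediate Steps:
f = -12 (f = -10 - 2 = -12)
V = 59536
j = 1634 (j = -4 - 14*(-15*7 - 12) = -4 - 14*(-105 - 12) = -4 - 14*(-117) = -4 + 1638 = 1634)
j + V = 1634 + 59536 = 61170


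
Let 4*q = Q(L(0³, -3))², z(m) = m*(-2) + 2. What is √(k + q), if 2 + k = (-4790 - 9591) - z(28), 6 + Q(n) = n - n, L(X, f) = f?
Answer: 4*I*√895 ≈ 119.67*I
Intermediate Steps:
Q(n) = -6 (Q(n) = -6 + (n - n) = -6 + 0 = -6)
z(m) = 2 - 2*m (z(m) = -2*m + 2 = 2 - 2*m)
q = 9 (q = (¼)*(-6)² = (¼)*36 = 9)
k = -14329 (k = -2 + ((-4790 - 9591) - (2 - 2*28)) = -2 + (-14381 - (2 - 56)) = -2 + (-14381 - 1*(-54)) = -2 + (-14381 + 54) = -2 - 14327 = -14329)
√(k + q) = √(-14329 + 9) = √(-14320) = 4*I*√895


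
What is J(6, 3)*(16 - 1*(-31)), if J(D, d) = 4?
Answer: 188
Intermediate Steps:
J(6, 3)*(16 - 1*(-31)) = 4*(16 - 1*(-31)) = 4*(16 + 31) = 4*47 = 188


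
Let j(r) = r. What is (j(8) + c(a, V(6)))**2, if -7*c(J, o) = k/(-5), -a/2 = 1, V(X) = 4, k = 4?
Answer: 80656/1225 ≈ 65.842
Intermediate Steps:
a = -2 (a = -2*1 = -2)
c(J, o) = 4/35 (c(J, o) = -4/(7*(-5)) = -4*(-1)/(7*5) = -1/7*(-4/5) = 4/35)
(j(8) + c(a, V(6)))**2 = (8 + 4/35)**2 = (284/35)**2 = 80656/1225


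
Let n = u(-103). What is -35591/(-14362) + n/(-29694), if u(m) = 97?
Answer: 263861510/106616307 ≈ 2.4749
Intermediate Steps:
n = 97
-35591/(-14362) + n/(-29694) = -35591/(-14362) + 97/(-29694) = -35591*(-1/14362) + 97*(-1/29694) = 35591/14362 - 97/29694 = 263861510/106616307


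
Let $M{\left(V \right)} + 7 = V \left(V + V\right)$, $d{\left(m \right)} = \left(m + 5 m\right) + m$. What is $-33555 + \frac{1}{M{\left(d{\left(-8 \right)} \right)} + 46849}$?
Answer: $- \frac{1782240269}{53114} \approx -33555.0$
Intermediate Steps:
$d{\left(m \right)} = 7 m$ ($d{\left(m \right)} = 6 m + m = 7 m$)
$M{\left(V \right)} = -7 + 2 V^{2}$ ($M{\left(V \right)} = -7 + V \left(V + V\right) = -7 + V 2 V = -7 + 2 V^{2}$)
$-33555 + \frac{1}{M{\left(d{\left(-8 \right)} \right)} + 46849} = -33555 + \frac{1}{\left(-7 + 2 \left(7 \left(-8\right)\right)^{2}\right) + 46849} = -33555 + \frac{1}{\left(-7 + 2 \left(-56\right)^{2}\right) + 46849} = -33555 + \frac{1}{\left(-7 + 2 \cdot 3136\right) + 46849} = -33555 + \frac{1}{\left(-7 + 6272\right) + 46849} = -33555 + \frac{1}{6265 + 46849} = -33555 + \frac{1}{53114} = - \frac{1782240269}{53114}$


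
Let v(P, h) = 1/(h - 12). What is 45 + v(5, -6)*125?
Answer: 685/18 ≈ 38.056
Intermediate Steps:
v(P, h) = 1/(-12 + h)
45 + v(5, -6)*125 = 45 + 125/(-12 - 6) = 45 + 125/(-18) = 45 - 1/18*125 = 45 - 125/18 = 685/18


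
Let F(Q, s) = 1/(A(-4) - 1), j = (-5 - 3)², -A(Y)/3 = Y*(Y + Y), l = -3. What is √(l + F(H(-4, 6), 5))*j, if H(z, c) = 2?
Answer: 128*I*√7081/97 ≈ 111.04*I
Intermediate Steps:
A(Y) = -6*Y² (A(Y) = -3*Y*(Y + Y) = -3*Y*2*Y = -6*Y²)
j = 64 (j = (-8)² = 64)
F(Q, s) = -1/97 (F(Q, s) = 1/(-6*(-4)² - 1) = 1/(-6*16 - 1) = 1/(-96 - 1) = 1/(-97) = -1/97)
√(l + F(H(-4, 6), 5))*j = √(-3 - 1/97)*64 = √(-292/97)*64 = (2*I*√7081/97)*64 = 128*I*√7081/97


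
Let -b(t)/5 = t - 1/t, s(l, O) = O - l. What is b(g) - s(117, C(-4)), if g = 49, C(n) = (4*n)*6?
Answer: -1563/49 ≈ -31.898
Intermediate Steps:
C(n) = 24*n
b(t) = -5*t + 5/t (b(t) = -5*(t - 1/t) = -5*t + 5/t)
b(g) - s(117, C(-4)) = (-5*49 + 5/49) - (24*(-4) - 1*117) = (-245 + 5*(1/49)) - (-96 - 117) = (-245 + 5/49) - 1*(-213) = -12000/49 + 213 = -1563/49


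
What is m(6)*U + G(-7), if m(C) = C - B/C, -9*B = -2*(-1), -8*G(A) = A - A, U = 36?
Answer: 652/3 ≈ 217.33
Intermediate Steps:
G(A) = 0 (G(A) = -(A - A)/8 = -⅛*0 = 0)
B = -2/9 (B = -(-2)*(-1)/9 = -⅑*2 = -2/9 ≈ -0.22222)
m(C) = C + 2/(9*C) (m(C) = C - (-2)/(9*C) = C + 2/(9*C))
m(6)*U + G(-7) = (6 + (2/9)/6)*36 + 0 = (6 + (2/9)*(⅙))*36 + 0 = (6 + 1/27)*36 + 0 = (163/27)*36 + 0 = 652/3 + 0 = 652/3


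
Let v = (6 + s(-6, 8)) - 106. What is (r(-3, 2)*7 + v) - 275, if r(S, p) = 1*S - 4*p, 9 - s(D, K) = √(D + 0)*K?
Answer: -443 - 8*I*√6 ≈ -443.0 - 19.596*I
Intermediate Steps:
s(D, K) = 9 - K*√D (s(D, K) = 9 - √(D + 0)*K = 9 - √D*K = 9 - K*√D)
r(S, p) = S - 4*p
v = -91 - 8*I*√6 (v = (6 + (9 - 1*8*√(-6))) - 106 = (6 + (9 - 1*8*I*√6)) - 106 = (6 + (9 - 8*I*√6)) - 106 = (15 - 8*I*√6) - 106 = -91 - 8*I*√6 ≈ -91.0 - 19.596*I)
(r(-3, 2)*7 + v) - 275 = ((-3 - 4*2)*7 + (-91 - 8*I*√6)) - 275 = ((-3 - 8)*7 + (-91 - 8*I*√6)) - 275 = (-11*7 + (-91 - 8*I*√6)) - 275 = (-77 + (-91 - 8*I*√6)) - 275 = (-168 - 8*I*√6) - 275 = -443 - 8*I*√6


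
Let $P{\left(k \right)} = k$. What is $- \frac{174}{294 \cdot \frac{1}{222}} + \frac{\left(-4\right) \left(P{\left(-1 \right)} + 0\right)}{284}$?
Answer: $- \frac{457049}{3479} \approx -131.37$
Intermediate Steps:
$- \frac{174}{294 \cdot \frac{1}{222}} + \frac{\left(-4\right) \left(P{\left(-1 \right)} + 0\right)}{284} = - \frac{174}{294 \cdot \frac{1}{222}} + \frac{\left(-4\right) \left(-1 + 0\right)}{284} = - \frac{174}{294 \cdot \frac{1}{222}} + \left(-4\right) \left(-1\right) \frac{1}{284} = - \frac{174}{\frac{49}{37}} + 4 \cdot \frac{1}{284} = \left(-174\right) \frac{37}{49} + \frac{1}{71} = - \frac{6438}{49} + \frac{1}{71} = - \frac{457049}{3479}$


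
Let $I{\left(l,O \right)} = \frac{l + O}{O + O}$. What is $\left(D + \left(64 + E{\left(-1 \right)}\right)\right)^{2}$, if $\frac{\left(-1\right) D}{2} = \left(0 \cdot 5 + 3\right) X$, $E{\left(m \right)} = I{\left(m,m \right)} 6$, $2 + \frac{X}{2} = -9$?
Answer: $40804$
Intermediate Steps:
$X = -22$ ($X = -4 + 2 \left(-9\right) = -4 - 18 = -22$)
$I{\left(l,O \right)} = \frac{O + l}{2 O}$
$E{\left(m \right)} = 6$ ($E{\left(m \right)} = \frac{m + m}{2 m} 6 = \frac{2 m}{2 m} 6 = 1 \cdot 6 = 6$)
$D = 132$ ($D = - 2 \left(0 \cdot 5 + 3\right) \left(-22\right) = - 2 \left(0 + 3\right) \left(-22\right) = - 2 \cdot 3 \left(-22\right) = \left(-2\right) \left(-66\right) = 132$)
$\left(D + \left(64 + E{\left(-1 \right)}\right)\right)^{2} = \left(132 + \left(64 + 6\right)\right)^{2} = \left(132 + 70\right)^{2} = 202^{2} = 40804$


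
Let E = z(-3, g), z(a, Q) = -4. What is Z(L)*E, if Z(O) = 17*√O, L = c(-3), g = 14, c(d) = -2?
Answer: -68*I*√2 ≈ -96.167*I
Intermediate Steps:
L = -2
E = -4
Z(L)*E = (17*√(-2))*(-4) = (17*(I*√2))*(-4) = (17*I*√2)*(-4) = -68*I*√2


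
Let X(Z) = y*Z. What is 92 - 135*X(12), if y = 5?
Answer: -8008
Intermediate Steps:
X(Z) = 5*Z
92 - 135*X(12) = 92 - 675*12 = 92 - 135*60 = 92 - 8100 = -8008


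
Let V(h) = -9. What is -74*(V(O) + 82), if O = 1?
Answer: -5402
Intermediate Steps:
-74*(V(O) + 82) = -74*(-9 + 82) = -74*73 = -5402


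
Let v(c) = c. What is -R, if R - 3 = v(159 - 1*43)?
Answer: -119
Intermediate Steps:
R = 119 (R = 3 + (159 - 1*43) = 3 + (159 - 43) = 3 + 116 = 119)
-R = -1*119 = -119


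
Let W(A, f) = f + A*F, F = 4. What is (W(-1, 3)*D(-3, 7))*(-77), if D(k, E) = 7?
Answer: 539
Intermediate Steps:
W(A, f) = f + 4*A (W(A, f) = f + A*4 = f + 4*A)
(W(-1, 3)*D(-3, 7))*(-77) = ((3 + 4*(-1))*7)*(-77) = ((3 - 4)*7)*(-77) = -1*7*(-77) = -7*(-77) = 539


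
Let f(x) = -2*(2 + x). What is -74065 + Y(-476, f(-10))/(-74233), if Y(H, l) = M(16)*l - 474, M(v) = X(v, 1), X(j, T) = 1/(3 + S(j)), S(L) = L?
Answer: -104463266765/1410427 ≈ -74065.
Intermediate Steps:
f(x) = -4 - 2*x
X(j, T) = 1/(3 + j)
M(v) = 1/(3 + v)
Y(H, l) = -474 + l/19 (Y(H, l) = l/(3 + 16) - 474 = l/19 - 474 = -474 + l/19)
-74065 + Y(-476, f(-10))/(-74233) = -74065 + (-474 + (-4 - 2*(-10))/19)/(-74233) = -74065 + (-474 + (-4 + 20)/19)*(-1/74233) = -74065 + (-474 + (1/19)*16)*(-1/74233) = -74065 + (-474 + 16/19)*(-1/74233) = -74065 - 8990/19*(-1/74233) = -74065 + 8990/1410427 = -104463266765/1410427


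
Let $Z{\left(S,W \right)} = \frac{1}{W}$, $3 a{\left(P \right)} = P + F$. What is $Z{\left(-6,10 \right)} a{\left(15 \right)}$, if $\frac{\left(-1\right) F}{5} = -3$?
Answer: $1$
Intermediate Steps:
$F = 15$ ($F = \left(-5\right) \left(-3\right) = 15$)
$a{\left(P \right)} = 5 + \frac{P}{3}$ ($a{\left(P \right)} = \frac{P + 15}{3} = \frac{15 + P}{3} = 5 + \frac{P}{3}$)
$Z{\left(-6,10 \right)} a{\left(15 \right)} = \frac{5 + \frac{1}{3} \cdot 15}{10} = \frac{5 + 5}{10} = \frac{1}{10} \cdot 10 = 1$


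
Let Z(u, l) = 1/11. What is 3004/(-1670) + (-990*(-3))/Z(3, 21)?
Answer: 27277948/835 ≈ 32668.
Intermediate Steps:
Z(u, l) = 1/11
3004/(-1670) + (-990*(-3))/Z(3, 21) = 3004/(-1670) + (-990*(-3))/(1/11) = 3004*(-1/1670) + 2970*11 = -1502/835 + 32670 = 27277948/835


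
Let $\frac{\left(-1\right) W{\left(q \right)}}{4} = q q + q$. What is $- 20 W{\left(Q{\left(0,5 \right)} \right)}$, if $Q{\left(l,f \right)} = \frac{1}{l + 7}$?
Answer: $\frac{640}{49} \approx 13.061$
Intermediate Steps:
$Q{\left(l,f \right)} = \frac{1}{7 + l}$
$W{\left(q \right)} = - 4 q - 4 q^{2}$ ($W{\left(q \right)} = - 4 \left(q q + q\right) = - 4 \left(q^{2} + q\right) = - 4 \left(q + q^{2}\right) = - 4 q - 4 q^{2}$)
$- 20 W{\left(Q{\left(0,5 \right)} \right)} = - 20 \left(- \frac{4 \left(1 + \frac{1}{7 + 0}\right)}{7 + 0}\right) = - 20 \left(- \frac{4 \left(1 + \frac{1}{7}\right)}{7}\right) = - 20 \left(\left(-4\right) \frac{1}{7} \left(1 + \frac{1}{7}\right)\right) = - 20 \left(\left(-4\right) \frac{1}{7} \cdot \frac{8}{7}\right) = \left(-20\right) \left(- \frac{32}{49}\right) = \frac{640}{49}$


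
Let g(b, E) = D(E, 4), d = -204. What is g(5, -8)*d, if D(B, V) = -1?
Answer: 204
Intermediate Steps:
g(b, E) = -1
g(5, -8)*d = -1*(-204) = 204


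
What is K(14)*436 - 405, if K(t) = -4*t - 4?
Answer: -26565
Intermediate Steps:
K(t) = -4 - 4*t
K(14)*436 - 405 = (-4 - 4*14)*436 - 405 = (-4 - 56)*436 - 405 = -60*436 - 405 = -26160 - 405 = -26565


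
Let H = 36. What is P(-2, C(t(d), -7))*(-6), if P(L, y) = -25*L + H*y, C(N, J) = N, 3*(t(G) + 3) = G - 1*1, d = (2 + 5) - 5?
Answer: 276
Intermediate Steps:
d = 2 (d = 7 - 5 = 2)
t(G) = -10/3 + G/3 (t(G) = -3 + (G - 1*1)/3 = -3 + (G - 1)/3 = -3 + (-1 + G)/3 = -3 + (-⅓ + G/3) = -10/3 + G/3)
P(L, y) = -25*L + 36*y
P(-2, C(t(d), -7))*(-6) = (-25*(-2) + 36*(-10/3 + (⅓)*2))*(-6) = (50 + 36*(-10/3 + ⅔))*(-6) = (50 + 36*(-8/3))*(-6) = (50 - 96)*(-6) = -46*(-6) = 276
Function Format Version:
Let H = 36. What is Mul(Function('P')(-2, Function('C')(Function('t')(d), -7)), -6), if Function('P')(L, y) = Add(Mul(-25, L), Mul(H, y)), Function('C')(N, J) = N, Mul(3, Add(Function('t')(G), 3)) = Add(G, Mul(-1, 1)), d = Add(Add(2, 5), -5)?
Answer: 276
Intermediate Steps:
d = 2 (d = Add(7, -5) = 2)
Function('t')(G) = Add(Rational(-10, 3), Mul(Rational(1, 3), G)) (Function('t')(G) = Add(-3, Mul(Rational(1, 3), Add(G, Mul(-1, 1)))) = Add(-3, Mul(Rational(1, 3), Add(G, -1))) = Add(-3, Mul(Rational(1, 3), Add(-1, G))) = Add(-3, Add(Rational(-1, 3), Mul(Rational(1, 3), G))) = Add(Rational(-10, 3), Mul(Rational(1, 3), G)))
Function('P')(L, y) = Add(Mul(-25, L), Mul(36, y))
Mul(Function('P')(-2, Function('C')(Function('t')(d), -7)), -6) = Mul(Add(Mul(-25, -2), Mul(36, Add(Rational(-10, 3), Mul(Rational(1, 3), 2)))), -6) = Mul(Add(50, Mul(36, Add(Rational(-10, 3), Rational(2, 3)))), -6) = Mul(Add(50, Mul(36, Rational(-8, 3))), -6) = Mul(Add(50, -96), -6) = Mul(-46, -6) = 276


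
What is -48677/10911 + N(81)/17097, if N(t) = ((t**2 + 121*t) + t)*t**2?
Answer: 392091325928/62181789 ≈ 6305.6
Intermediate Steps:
N(t) = t**2*(t**2 + 122*t) (N(t) = (t**2 + 122*t)*t**2 = t**2*(t**2 + 122*t))
-48677/10911 + N(81)/17097 = -48677/10911 + (81**3*(122 + 81))/17097 = -48677*1/10911 + (531441*203)*(1/17097) = -48677/10911 + 107882523*(1/17097) = -48677/10911 + 35960841/5699 = 392091325928/62181789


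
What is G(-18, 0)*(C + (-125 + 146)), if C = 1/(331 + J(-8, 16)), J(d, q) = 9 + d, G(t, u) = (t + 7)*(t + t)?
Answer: 690327/83 ≈ 8317.2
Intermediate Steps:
G(t, u) = 2*t*(7 + t) (G(t, u) = (7 + t)*(2*t) = 2*t*(7 + t))
C = 1/332 (C = 1/(331 + (9 - 8)) = 1/(331 + 1) = 1/332 ≈ 0.0030120)
G(-18, 0)*(C + (-125 + 146)) = (2*(-18)*(7 - 18))*(1/332 + (-125 + 146)) = (2*(-18)*(-11))*(1/332 + 21) = 396*(6973/332) = 690327/83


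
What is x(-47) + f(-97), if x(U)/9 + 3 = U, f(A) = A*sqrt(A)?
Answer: -450 - 97*I*sqrt(97) ≈ -450.0 - 955.34*I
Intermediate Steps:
f(A) = A**(3/2)
x(U) = -27 + 9*U
x(-47) + f(-97) = (-27 + 9*(-47)) + (-97)**(3/2) = (-27 - 423) - 97*I*sqrt(97) = -450 - 97*I*sqrt(97)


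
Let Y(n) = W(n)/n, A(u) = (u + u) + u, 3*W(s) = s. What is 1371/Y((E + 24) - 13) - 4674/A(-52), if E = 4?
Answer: 107717/26 ≈ 4143.0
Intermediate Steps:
W(s) = s/3
A(u) = 3*u (A(u) = 2*u + u = 3*u)
Y(n) = ⅓ (Y(n) = (n/3)/n = ⅓)
1371/Y((E + 24) - 13) - 4674/A(-52) = 1371/(⅓) - 4674/(3*(-52)) = 1371*3 - 4674/(-156) = 4113 - 4674*(-1/156) = 4113 + 779/26 = 107717/26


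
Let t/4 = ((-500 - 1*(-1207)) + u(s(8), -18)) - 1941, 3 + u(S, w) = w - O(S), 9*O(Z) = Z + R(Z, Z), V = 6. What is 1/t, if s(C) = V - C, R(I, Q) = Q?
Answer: -9/45164 ≈ -0.00019927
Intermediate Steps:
s(C) = 6 - C
O(Z) = 2*Z/9 (O(Z) = (Z + Z)/9 = (2*Z)/9 = 2*Z/9)
u(S, w) = -3 + w - 2*S/9 (u(S, w) = -3 + (w - 2*S/9) = -3 + w - 2*S/9)
t = -45164/9 (t = 4*(((-500 - 1*(-1207)) + (-3 - 18 - 2*(6 - 1*8)/9)) - 1941) = 4*(((-500 + 1207) + (-3 - 18 - 2*(6 - 8)/9)) - 1941) = 4*((707 + (-3 - 18 - 2/9*(-2))) - 1941) = 4*((707 + (-3 - 18 + 4/9)) - 1941) = 4*((707 - 185/9) - 1941) = 4*(6178/9 - 1941) = 4*(-11291/9) = -45164/9 ≈ -5018.2)
1/t = 1/(-45164/9) = -9/45164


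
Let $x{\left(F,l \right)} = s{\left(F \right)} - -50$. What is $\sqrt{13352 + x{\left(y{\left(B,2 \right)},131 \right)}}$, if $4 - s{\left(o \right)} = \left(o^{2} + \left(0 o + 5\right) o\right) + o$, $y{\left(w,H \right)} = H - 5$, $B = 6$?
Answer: $\sqrt{13415} \approx 115.82$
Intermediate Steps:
$y{\left(w,H \right)} = -5 + H$
$s{\left(o \right)} = 4 - o^{2} - 6 o$ ($s{\left(o \right)} = 4 - \left(\left(o^{2} + \left(0 o + 5\right) o\right) + o\right) = 4 - \left(\left(o^{2} + \left(0 + 5\right) o\right) + o\right) = 4 - \left(\left(o^{2} + 5 o\right) + o\right) = 4 - \left(o^{2} + 6 o\right) = 4 - o^{2} - 6 o$)
$x{\left(F,l \right)} = 54 - F^{2} - 6 F$ ($x{\left(F,l \right)} = \left(4 - F^{2} - 6 F\right) - -50 = \left(4 - F^{2} - 6 F\right) + 50 = 54 - F^{2} - 6 F$)
$\sqrt{13352 + x{\left(y{\left(B,2 \right)},131 \right)}} = \sqrt{13352 - \left(-54 + \left(-5 + 2\right)^{2} + 6 \left(-5 + 2\right)\right)} = \sqrt{13352 - -63} = \sqrt{13352 + \left(54 - 9 + 18\right)} = \sqrt{13352 + 63} = \sqrt{13415}$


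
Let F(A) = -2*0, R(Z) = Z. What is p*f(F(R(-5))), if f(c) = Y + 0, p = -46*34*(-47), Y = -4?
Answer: -294032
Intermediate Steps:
F(A) = 0
p = 73508 (p = -1564*(-47) = 73508)
f(c) = -4 (f(c) = -4 + 0 = -4)
p*f(F(R(-5))) = 73508*(-4) = -294032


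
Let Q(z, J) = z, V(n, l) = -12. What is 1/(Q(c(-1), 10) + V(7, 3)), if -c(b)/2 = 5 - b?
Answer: -1/24 ≈ -0.041667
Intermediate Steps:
c(b) = -10 + 2*b (c(b) = -2*(5 - b) = -10 + 2*b)
1/(Q(c(-1), 10) + V(7, 3)) = 1/((-10 + 2*(-1)) - 12) = 1/((-10 - 2) - 12) = 1/(-12 - 12) = 1/(-24) = -1/24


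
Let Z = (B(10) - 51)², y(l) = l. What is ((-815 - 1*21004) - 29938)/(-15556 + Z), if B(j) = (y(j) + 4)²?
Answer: -51757/5469 ≈ -9.4637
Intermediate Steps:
B(j) = (4 + j)² (B(j) = (j + 4)² = (4 + j)²)
Z = 21025 (Z = ((4 + 10)² - 51)² = (14² - 51)² = (196 - 51)² = 145² = 21025)
((-815 - 1*21004) - 29938)/(-15556 + Z) = ((-815 - 1*21004) - 29938)/(-15556 + 21025) = ((-815 - 21004) - 29938)/5469 = (-21819 - 29938)*(1/5469) = -51757*1/5469 = -51757/5469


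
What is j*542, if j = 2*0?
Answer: 0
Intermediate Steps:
j = 0
j*542 = 0*542 = 0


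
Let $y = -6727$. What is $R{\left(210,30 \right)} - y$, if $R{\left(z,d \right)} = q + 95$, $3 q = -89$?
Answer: $\frac{20377}{3} \approx 6792.3$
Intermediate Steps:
$q = - \frac{89}{3}$ ($q = \frac{1}{3} \left(-89\right) = - \frac{89}{3} \approx -29.667$)
$R{\left(z,d \right)} = \frac{196}{3}$ ($R{\left(z,d \right)} = - \frac{89}{3} + 95 = \frac{196}{3}$)
$R{\left(210,30 \right)} - y = \frac{196}{3} - -6727 = \frac{196}{3} + 6727 = \frac{20377}{3}$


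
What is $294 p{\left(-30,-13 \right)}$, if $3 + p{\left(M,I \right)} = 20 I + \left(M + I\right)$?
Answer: $-89964$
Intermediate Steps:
$p{\left(M,I \right)} = -3 + M + 21 I$ ($p{\left(M,I \right)} = -3 + \left(20 I + \left(M + I\right)\right) = -3 + \left(20 I + \left(I + M\right)\right) = -3 + \left(M + 21 I\right) = -3 + M + 21 I$)
$294 p{\left(-30,-13 \right)} = 294 \left(-3 - 30 + 21 \left(-13\right)\right) = 294 \left(-3 - 30 - 273\right) = 294 \left(-306\right) = -89964$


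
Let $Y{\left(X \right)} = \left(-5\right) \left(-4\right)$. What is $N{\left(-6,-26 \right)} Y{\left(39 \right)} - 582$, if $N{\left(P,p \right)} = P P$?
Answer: $138$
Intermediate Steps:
$Y{\left(X \right)} = 20$
$N{\left(P,p \right)} = P^{2}$
$N{\left(-6,-26 \right)} Y{\left(39 \right)} - 582 = \left(-6\right)^{2} \cdot 20 - 582 = 36 \cdot 20 - 582 = 720 - 582 = 138$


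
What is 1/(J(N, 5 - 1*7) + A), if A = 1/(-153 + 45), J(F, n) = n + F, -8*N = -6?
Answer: -27/34 ≈ -0.79412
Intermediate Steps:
N = ¾ (N = -⅛*(-6) = ¾ ≈ 0.75000)
J(F, n) = F + n
A = -1/108 (A = 1/(-108) = -1/108 ≈ -0.0092593)
1/(J(N, 5 - 1*7) + A) = 1/((¾ + (5 - 1*7)) - 1/108) = 1/((¾ + (5 - 7)) - 1/108) = 1/((¾ - 2) - 1/108) = 1/(-5/4 - 1/108) = 1/(-34/27) = -27/34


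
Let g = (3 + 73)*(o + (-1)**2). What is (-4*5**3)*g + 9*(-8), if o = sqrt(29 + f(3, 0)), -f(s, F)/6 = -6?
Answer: -38072 - 38000*sqrt(65) ≈ -3.4444e+5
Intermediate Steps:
f(s, F) = 36 (f(s, F) = -6*(-6) = 36)
o = sqrt(65) (o = sqrt(29 + 36) = sqrt(65) ≈ 8.0623)
g = 76 + 76*sqrt(65) (g = (3 + 73)*(sqrt(65) + (-1)**2) = 76*(sqrt(65) + 1) = 76*(1 + sqrt(65)) = 76 + 76*sqrt(65) ≈ 688.73)
(-4*5**3)*g + 9*(-8) = (-4*5**3)*(76 + 76*sqrt(65)) + 9*(-8) = (-4*125)*(76 + 76*sqrt(65)) - 72 = -500*(76 + 76*sqrt(65)) - 72 = (-38000 - 38000*sqrt(65)) - 72 = -38072 - 38000*sqrt(65)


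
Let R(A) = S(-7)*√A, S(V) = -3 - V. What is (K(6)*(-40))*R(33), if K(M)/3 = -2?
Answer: 960*√33 ≈ 5514.8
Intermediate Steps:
K(M) = -6 (K(M) = 3*(-2) = -6)
R(A) = 4*√A (R(A) = (-3 - 1*(-7))*√A = (-3 + 7)*√A = 4*√A)
(K(6)*(-40))*R(33) = (-6*(-40))*(4*√33) = 240*(4*√33) = 960*√33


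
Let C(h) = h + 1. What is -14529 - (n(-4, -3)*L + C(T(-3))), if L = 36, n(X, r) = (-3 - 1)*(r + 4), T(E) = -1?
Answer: -14385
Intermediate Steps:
n(X, r) = -16 - 4*r (n(X, r) = -4*(4 + r) = -16 - 4*r)
C(h) = 1 + h
-14529 - (n(-4, -3)*L + C(T(-3))) = -14529 - ((-16 - 4*(-3))*36 + (1 - 1)) = -14529 - ((-16 + 12)*36 + 0) = -14529 - (-4*36 + 0) = -14529 - (-144 + 0) = -14529 - 1*(-144) = -14529 + 144 = -14385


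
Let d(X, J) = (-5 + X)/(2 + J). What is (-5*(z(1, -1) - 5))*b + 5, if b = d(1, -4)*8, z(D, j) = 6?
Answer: -75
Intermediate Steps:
d(X, J) = (-5 + X)/(2 + J)
b = 16 (b = ((-5 + 1)/(2 - 4))*8 = (-4/(-2))*8 = -1/2*(-4)*8 = 2*8 = 16)
(-5*(z(1, -1) - 5))*b + 5 = -5*(6 - 5)*16 + 5 = -5*1*16 + 5 = -5*16 + 5 = -80 + 5 = -75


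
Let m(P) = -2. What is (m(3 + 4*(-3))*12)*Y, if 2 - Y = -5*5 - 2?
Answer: -696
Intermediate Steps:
Y = 29 (Y = 2 - (-5*5 - 2) = 2 - (-25 - 2) = 2 - 1*(-27) = 2 + 27 = 29)
(m(3 + 4*(-3))*12)*Y = -2*12*29 = -24*29 = -696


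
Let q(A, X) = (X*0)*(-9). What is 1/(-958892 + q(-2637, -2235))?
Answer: -1/958892 ≈ -1.0429e-6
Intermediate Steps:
q(A, X) = 0 (q(A, X) = 0*(-9) = 0)
1/(-958892 + q(-2637, -2235)) = 1/(-958892 + 0) = 1/(-958892) = -1/958892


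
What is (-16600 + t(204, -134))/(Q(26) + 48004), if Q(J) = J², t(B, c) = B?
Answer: -4099/12170 ≈ -0.33681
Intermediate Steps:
(-16600 + t(204, -134))/(Q(26) + 48004) = (-16600 + 204)/(26² + 48004) = -16396/(676 + 48004) = -16396/48680 = -16396*1/48680 = -4099/12170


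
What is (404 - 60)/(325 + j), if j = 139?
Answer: 43/58 ≈ 0.74138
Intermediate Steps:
(404 - 60)/(325 + j) = (404 - 60)/(325 + 139) = 344/464 = 344*(1/464) = 43/58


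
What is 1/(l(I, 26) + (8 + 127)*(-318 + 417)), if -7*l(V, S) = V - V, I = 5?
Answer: 1/13365 ≈ 7.4822e-5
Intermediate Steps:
l(V, S) = 0 (l(V, S) = -(V - V)/7 = -1/7*0 = 0)
1/(l(I, 26) + (8 + 127)*(-318 + 417)) = 1/(0 + (8 + 127)*(-318 + 417)) = 1/(0 + 135*99) = 1/(0 + 13365) = 1/13365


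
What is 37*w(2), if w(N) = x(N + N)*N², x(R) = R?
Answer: 592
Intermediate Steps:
w(N) = 2*N³ (w(N) = (N + N)*N² = (2*N)*N² = 2*N³)
37*w(2) = 37*(2*2³) = 37*(2*8) = 37*16 = 592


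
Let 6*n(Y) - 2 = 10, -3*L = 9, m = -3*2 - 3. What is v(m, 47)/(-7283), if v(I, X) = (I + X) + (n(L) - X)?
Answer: 7/7283 ≈ 0.00096114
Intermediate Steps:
m = -9 (m = -6 - 3 = -9)
L = -3 (L = -⅓*9 = -3)
n(Y) = 2 (n(Y) = ⅓ + (⅙)*10 = ⅓ + 5/3 = 2)
v(I, X) = 2 + I (v(I, X) = (I + X) + (2 - X) = 2 + I)
v(m, 47)/(-7283) = (2 - 9)/(-7283) = -7*(-1/7283) = 7/7283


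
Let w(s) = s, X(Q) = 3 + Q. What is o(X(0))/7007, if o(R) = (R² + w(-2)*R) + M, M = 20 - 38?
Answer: -15/7007 ≈ -0.0021407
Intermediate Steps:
M = -18
o(R) = -18 + R² - 2*R (o(R) = (R² - 2*R) - 18 = -18 + R² - 2*R)
o(X(0))/7007 = (-18 + (3 + 0)² - 2*(3 + 0))/7007 = (-18 + 3² - 2*3)*(1/7007) = (-18 + 9 - 6)*(1/7007) = -15*1/7007 = -15/7007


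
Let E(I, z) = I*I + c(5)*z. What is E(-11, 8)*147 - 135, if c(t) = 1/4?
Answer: 17946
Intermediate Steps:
c(t) = ¼
E(I, z) = I² + z/4 (E(I, z) = I*I + z/4 = I² + z/4)
E(-11, 8)*147 - 135 = ((-11)² + (¼)*8)*147 - 135 = (121 + 2)*147 - 135 = 123*147 - 135 = 18081 - 135 = 17946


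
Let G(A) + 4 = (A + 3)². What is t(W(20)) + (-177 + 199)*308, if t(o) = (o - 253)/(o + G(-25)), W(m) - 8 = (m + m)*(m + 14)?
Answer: 12523163/1848 ≈ 6776.6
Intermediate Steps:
G(A) = -4 + (3 + A)² (G(A) = -4 + (A + 3)² = -4 + (3 + A)²)
W(m) = 8 + 2*m*(14 + m) (W(m) = 8 + (m + m)*(m + 14) = 8 + (2*m)*(14 + m) = 8 + 2*m*(14 + m))
t(o) = (-253 + o)/(480 + o) (t(o) = (o - 253)/(o + (-4 + (3 - 25)²)) = (-253 + o)/(o + (-4 + (-22)²)) = (-253 + o)/(o + (-4 + 484)) = (-253 + o)/(o + 480) = (-253 + o)/(480 + o))
t(W(20)) + (-177 + 199)*308 = (-253 + (8 + 2*20² + 28*20))/(480 + (8 + 2*20² + 28*20)) + (-177 + 199)*308 = (-253 + (8 + 2*400 + 560))/(480 + (8 + 2*400 + 560)) + 22*308 = (-253 + (8 + 800 + 560))/(480 + (8 + 800 + 560)) + 6776 = (-253 + 1368)/(480 + 1368) + 6776 = 1115/1848 + 6776 = 12523163/1848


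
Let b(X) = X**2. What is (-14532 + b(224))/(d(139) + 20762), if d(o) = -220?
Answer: 17822/10271 ≈ 1.7352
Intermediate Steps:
(-14532 + b(224))/(d(139) + 20762) = (-14532 + 224**2)/(-220 + 20762) = (-14532 + 50176)/20542 = 35644*(1/20542) = 17822/10271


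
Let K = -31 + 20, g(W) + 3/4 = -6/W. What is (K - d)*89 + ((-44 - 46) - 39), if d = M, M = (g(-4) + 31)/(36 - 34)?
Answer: -20167/8 ≈ -2520.9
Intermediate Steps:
g(W) = -¾ - 6/W
M = 127/8 (M = ((-¾ - 6/(-4)) + 31)/(36 - 34) = ((-¾ - 6*(-¼)) + 31)/2 = ((-¾ + 3/2) + 31)*(½) = (¾ + 31)*(½) = (127/4)*(½) = 127/8 ≈ 15.875)
d = 127/8 ≈ 15.875
K = -11
(K - d)*89 + ((-44 - 46) - 39) = (-11 - 1*127/8)*89 + ((-44 - 46) - 39) = (-11 - 127/8)*89 + (-90 - 39) = -215/8*89 - 129 = -19135/8 - 129 = -20167/8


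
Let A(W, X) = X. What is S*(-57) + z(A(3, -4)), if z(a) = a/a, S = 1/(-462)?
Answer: 173/154 ≈ 1.1234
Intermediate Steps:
S = -1/462 ≈ -0.0021645
z(a) = 1
S*(-57) + z(A(3, -4)) = -1/462*(-57) + 1 = 19/154 + 1 = 173/154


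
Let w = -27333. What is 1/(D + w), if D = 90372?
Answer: 1/63039 ≈ 1.5863e-5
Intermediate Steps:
1/(D + w) = 1/(90372 - 27333) = 1/63039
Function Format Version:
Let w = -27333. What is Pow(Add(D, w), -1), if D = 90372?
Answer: Rational(1, 63039) ≈ 1.5863e-5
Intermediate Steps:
Pow(Add(D, w), -1) = Pow(Add(90372, -27333), -1) = Pow(63039, -1) = Rational(1, 63039)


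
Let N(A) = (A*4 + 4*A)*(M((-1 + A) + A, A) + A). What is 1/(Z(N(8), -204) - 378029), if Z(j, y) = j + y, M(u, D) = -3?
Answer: -1/377913 ≈ -2.6461e-6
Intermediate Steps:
N(A) = 8*A*(-3 + A) (N(A) = (A*4 + 4*A)*(-3 + A) = (4*A + 4*A)*(-3 + A) = (8*A)*(-3 + A) = 8*A*(-3 + A))
1/(Z(N(8), -204) - 378029) = 1/((8*8*(-3 + 8) - 204) - 378029) = 1/((8*8*5 - 204) - 378029) = 1/((320 - 204) - 378029) = 1/(116 - 378029) = 1/(-377913) = -1/377913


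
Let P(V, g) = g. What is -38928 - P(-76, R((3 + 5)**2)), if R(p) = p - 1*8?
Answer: -38984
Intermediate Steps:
R(p) = -8 + p (R(p) = p - 8 = -8 + p)
-38928 - P(-76, R((3 + 5)**2)) = -38928 - (-8 + (3 + 5)**2) = -38928 - (-8 + 8**2) = -38928 - (-8 + 64) = -38928 - 1*56 = -38928 - 56 = -38984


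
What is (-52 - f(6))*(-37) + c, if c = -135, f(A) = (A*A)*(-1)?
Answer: 457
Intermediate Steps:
f(A) = -A² (f(A) = A²*(-1) = -A²)
(-52 - f(6))*(-37) + c = (-52 - (-1)*6²)*(-37) - 135 = (-52 - (-1)*36)*(-37) - 135 = (-52 - 1*(-36))*(-37) - 135 = (-52 + 36)*(-37) - 135 = -16*(-37) - 135 = 592 - 135 = 457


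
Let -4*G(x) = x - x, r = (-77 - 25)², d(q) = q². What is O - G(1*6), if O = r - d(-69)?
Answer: 5643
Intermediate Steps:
r = 10404 (r = (-102)² = 10404)
O = 5643 (O = 10404 - 1*(-69)² = 10404 - 1*4761 = 10404 - 4761 = 5643)
G(x) = 0 (G(x) = -(x - x)/4 = -¼*0 = 0)
O - G(1*6) = 5643 - 1*0 = 5643 + 0 = 5643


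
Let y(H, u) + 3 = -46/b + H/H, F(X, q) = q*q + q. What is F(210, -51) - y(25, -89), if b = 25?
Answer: 63846/25 ≈ 2553.8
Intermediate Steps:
F(X, q) = q + q² (F(X, q) = q² + q = q + q²)
y(H, u) = -96/25 (y(H, u) = -3 + (-46/25 + H/H) = -3 + (-46*1/25 + 1) = -3 + (-46/25 + 1) = -3 - 21/25 = -96/25)
F(210, -51) - y(25, -89) = -51*(1 - 51) - 1*(-96/25) = -51*(-50) + 96/25 = 2550 + 96/25 = 63846/25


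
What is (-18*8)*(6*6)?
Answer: -5184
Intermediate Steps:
(-18*8)*(6*6) = -144*36 = -5184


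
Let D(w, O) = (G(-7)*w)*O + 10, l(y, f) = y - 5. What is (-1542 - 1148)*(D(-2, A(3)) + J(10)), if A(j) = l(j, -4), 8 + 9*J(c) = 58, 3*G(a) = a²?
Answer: -1958320/9 ≈ -2.1759e+5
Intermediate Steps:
G(a) = a²/3
J(c) = 50/9 (J(c) = -8/9 + (⅑)*58 = -8/9 + 58/9 = 50/9)
l(y, f) = -5 + y
A(j) = -5 + j
D(w, O) = 10 + 49*O*w/3 (D(w, O) = (((⅓)*(-7)²)*w)*O + 10 = (((⅓)*49)*w)*O + 10 = (49*w/3)*O + 10 = 49*O*w/3 + 10 = 10 + 49*O*w/3)
(-1542 - 1148)*(D(-2, A(3)) + J(10)) = (-1542 - 1148)*((10 + (49/3)*(-5 + 3)*(-2)) + 50/9) = -2690*((10 + (49/3)*(-2)*(-2)) + 50/9) = -2690*((10 + 196/3) + 50/9) = -2690*(226/3 + 50/9) = -2690*728/9 = -1958320/9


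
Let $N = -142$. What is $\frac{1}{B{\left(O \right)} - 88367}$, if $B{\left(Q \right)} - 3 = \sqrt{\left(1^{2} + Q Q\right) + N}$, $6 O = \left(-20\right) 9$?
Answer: $- \frac{88364}{7808195737} - \frac{\sqrt{759}}{7808195737} \approx -1.132 \cdot 10^{-5}$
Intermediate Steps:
$O = -30$ ($O = \frac{\left(-20\right) 9}{6} = \frac{1}{6} \left(-180\right) = -30$)
$B{\left(Q \right)} = 3 + \sqrt{-141 + Q^{2}}$ ($B{\left(Q \right)} = 3 + \sqrt{\left(1^{2} + Q Q\right) - 142} = 3 + \sqrt{\left(1 + Q^{2}\right) - 142} = 3 + \sqrt{-141 + Q^{2}}$)
$\frac{1}{B{\left(O \right)} - 88367} = \frac{1}{\left(3 + \sqrt{-141 + \left(-30\right)^{2}}\right) - 88367} = \frac{1}{\left(3 + \sqrt{-141 + 900}\right) - 88367} = \frac{1}{\left(3 + \sqrt{759}\right) - 88367} = \frac{1}{-88364 + \sqrt{759}}$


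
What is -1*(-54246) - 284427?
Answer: -230181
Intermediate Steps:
-1*(-54246) - 284427 = 54246 - 284427 = -230181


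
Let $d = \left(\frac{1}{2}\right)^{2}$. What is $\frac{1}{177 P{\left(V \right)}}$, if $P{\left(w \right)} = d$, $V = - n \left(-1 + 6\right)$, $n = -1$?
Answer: $\frac{4}{177} \approx 0.022599$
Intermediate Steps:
$V = 5$ ($V = \left(-1\right) \left(-1\right) \left(-1 + 6\right) = 1 \cdot 5 = 5$)
$d = \frac{1}{4}$ ($d = \left(\frac{1}{2}\right)^{2} = \frac{1}{4} \approx 0.25$)
$P{\left(w \right)} = \frac{1}{4}$
$\frac{1}{177 P{\left(V \right)}} = \frac{1}{177 \cdot \frac{1}{4}} = \frac{1}{\frac{177}{4}} = \frac{4}{177}$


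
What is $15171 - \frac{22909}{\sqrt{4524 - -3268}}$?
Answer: $15171 - \frac{22909 \sqrt{487}}{1948} \approx 14911.0$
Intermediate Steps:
$15171 - \frac{22909}{\sqrt{4524 - -3268}} = 15171 - \frac{22909}{\sqrt{4524 + 3268}} = 15171 - \frac{22909}{\sqrt{7792}} = 15171 - \frac{22909}{4 \sqrt{487}} = 15171 - 22909 \frac{\sqrt{487}}{1948} = 15171 - \frac{22909 \sqrt{487}}{1948}$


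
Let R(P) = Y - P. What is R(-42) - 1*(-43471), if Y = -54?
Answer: 43459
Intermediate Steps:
R(P) = -54 - P
R(-42) - 1*(-43471) = (-54 - 1*(-42)) - 1*(-43471) = (-54 + 42) + 43471 = -12 + 43471 = 43459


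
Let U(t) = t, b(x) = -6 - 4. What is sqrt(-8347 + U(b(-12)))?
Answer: I*sqrt(8357) ≈ 91.417*I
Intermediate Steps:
b(x) = -10
sqrt(-8347 + U(b(-12))) = sqrt(-8347 - 10) = sqrt(-8357) = I*sqrt(8357)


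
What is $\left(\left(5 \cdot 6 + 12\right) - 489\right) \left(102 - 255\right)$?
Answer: $68391$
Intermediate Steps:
$\left(\left(5 \cdot 6 + 12\right) - 489\right) \left(102 - 255\right) = \left(\left(30 + 12\right) - 489\right) \left(102 - 255\right) = \left(42 - 489\right) \left(-153\right) = \left(-447\right) \left(-153\right) = 68391$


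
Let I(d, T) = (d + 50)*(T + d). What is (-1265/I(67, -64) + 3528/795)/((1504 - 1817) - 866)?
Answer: -77551/109664685 ≈ -0.00070716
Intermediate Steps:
I(d, T) = (50 + d)*(T + d)
(-1265/I(67, -64) + 3528/795)/((1504 - 1817) - 866) = (-1265/(67**2 + 50*(-64) + 50*67 - 64*67) + 3528/795)/((1504 - 1817) - 866) = (-1265/(4489 - 3200 + 3350 - 4288) + 3528*(1/795))/(-313 - 866) = (-1265/351 + 1176/265)/(-1179) = (-1265*1/351 + 1176/265)*(-1/1179) = (-1265/351 + 1176/265)*(-1/1179) = (77551/93015)*(-1/1179) = -77551/109664685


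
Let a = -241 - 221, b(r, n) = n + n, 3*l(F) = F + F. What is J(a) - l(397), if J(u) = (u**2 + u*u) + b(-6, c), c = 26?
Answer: 1280026/3 ≈ 4.2668e+5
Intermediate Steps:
l(F) = 2*F/3 (l(F) = (F + F)/3 = (2*F)/3 = 2*F/3)
b(r, n) = 2*n
a = -462
J(u) = 52 + 2*u**2 (J(u) = (u**2 + u*u) + 2*26 = (u**2 + u**2) + 52 = 2*u**2 + 52 = 52 + 2*u**2)
J(a) - l(397) = (52 + 2*(-462)**2) - 2*397/3 = (52 + 2*213444) - 1*794/3 = (52 + 426888) - 794/3 = 426940 - 794/3 = 1280026/3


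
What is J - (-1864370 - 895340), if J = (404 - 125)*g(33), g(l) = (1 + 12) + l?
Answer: 2772544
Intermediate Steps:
g(l) = 13 + l
J = 12834 (J = (404 - 125)*(13 + 33) = 279*46 = 12834)
J - (-1864370 - 895340) = 12834 - (-1864370 - 895340) = 12834 - 1*(-2759710) = 12834 + 2759710 = 2772544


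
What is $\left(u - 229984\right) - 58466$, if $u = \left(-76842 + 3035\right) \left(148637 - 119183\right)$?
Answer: $-2174199828$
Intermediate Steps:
$u = -2173911378$ ($u = \left(-73807\right) 29454 = -2173911378$)
$\left(u - 229984\right) - 58466 = \left(-2173911378 - 229984\right) - 58466 = -2174141362 - 58466 = -2174199828$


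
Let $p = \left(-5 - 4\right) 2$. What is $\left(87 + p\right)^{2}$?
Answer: $4761$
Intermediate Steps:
$p = -18$ ($p = \left(-9\right) 2 = -18$)
$\left(87 + p\right)^{2} = \left(87 - 18\right)^{2} = 69^{2} = 4761$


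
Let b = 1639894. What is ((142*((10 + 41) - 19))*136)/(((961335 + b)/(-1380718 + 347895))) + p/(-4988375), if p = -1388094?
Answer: -3183916966876960474/12975905712875 ≈ -2.4537e+5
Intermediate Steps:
((142*((10 + 41) - 19))*136)/(((961335 + b)/(-1380718 + 347895))) + p/(-4988375) = ((142*((10 + 41) - 19))*136)/(((961335 + 1639894)/(-1380718 + 347895))) - 1388094/(-4988375) = ((142*(51 - 19))*136)/((2601229/(-1032823))) - 1388094*(-1/4988375) = ((142*32)*136)/((2601229*(-1/1032823))) + 1388094/4988375 = (4544*136)/(-2601229/1032823) + 1388094/4988375 = 617984*(-1032823/2601229) + 1388094/4988375 = -638268088832/2601229 + 1388094/4988375 = -3183916966876960474/12975905712875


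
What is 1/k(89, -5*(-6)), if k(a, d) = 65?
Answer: 1/65 ≈ 0.015385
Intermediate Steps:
1/k(89, -5*(-6)) = 1/65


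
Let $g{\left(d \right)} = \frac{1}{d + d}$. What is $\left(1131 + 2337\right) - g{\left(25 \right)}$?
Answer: $\frac{173399}{50} \approx 3468.0$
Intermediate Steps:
$g{\left(d \right)} = \frac{1}{2 d}$
$\left(1131 + 2337\right) - g{\left(25 \right)} = \left(1131 + 2337\right) - \frac{1}{2 \cdot 25} = 3468 - \frac{1}{2} \cdot \frac{1}{25} = 3468 - \frac{1}{50} = \frac{173399}{50}$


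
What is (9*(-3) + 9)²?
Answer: 324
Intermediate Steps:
(9*(-3) + 9)² = (-27 + 9)² = (-18)² = 324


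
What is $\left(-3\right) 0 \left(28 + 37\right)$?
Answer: $0$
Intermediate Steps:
$\left(-3\right) 0 \left(28 + 37\right) = 0 \cdot 65 = 0$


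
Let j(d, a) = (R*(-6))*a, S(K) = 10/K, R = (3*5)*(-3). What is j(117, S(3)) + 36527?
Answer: 37427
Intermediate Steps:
R = -45 (R = 15*(-3) = -45)
j(d, a) = 270*a (j(d, a) = (-45*(-6))*a = 270*a)
j(117, S(3)) + 36527 = 270*(10/3) + 36527 = 900 + 36527 = 37427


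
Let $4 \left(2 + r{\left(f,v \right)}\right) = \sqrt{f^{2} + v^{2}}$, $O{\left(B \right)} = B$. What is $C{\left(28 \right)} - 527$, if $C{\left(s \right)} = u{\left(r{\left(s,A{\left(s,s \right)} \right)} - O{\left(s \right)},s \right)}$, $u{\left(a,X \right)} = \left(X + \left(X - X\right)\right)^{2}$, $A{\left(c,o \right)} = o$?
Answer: $257$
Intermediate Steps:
$r{\left(f,v \right)} = -2 + \frac{\sqrt{f^{2} + v^{2}}}{4}$
$u{\left(a,X \right)} = X^{2}$ ($u{\left(a,X \right)} = \left(X + 0\right)^{2} = X^{2}$)
$C{\left(s \right)} = s^{2}$
$C{\left(28 \right)} - 527 = 28^{2} - 527 = 784 - 527 = 257$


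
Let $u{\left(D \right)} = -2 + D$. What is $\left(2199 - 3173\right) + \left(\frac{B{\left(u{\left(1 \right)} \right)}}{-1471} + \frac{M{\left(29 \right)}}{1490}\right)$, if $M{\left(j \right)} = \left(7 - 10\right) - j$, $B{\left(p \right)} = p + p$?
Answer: $- \frac{1067423776}{1095895} \approx -974.02$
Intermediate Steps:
$B{\left(p \right)} = 2 p$
$M{\left(j \right)} = -3 - j$ ($M{\left(j \right)} = \left(7 - 10\right) - j = -3 - j$)
$\left(2199 - 3173\right) + \left(\frac{B{\left(u{\left(1 \right)} \right)}}{-1471} + \frac{M{\left(29 \right)}}{1490}\right) = \left(2199 - 3173\right) + \left(\frac{2 \left(-2 + 1\right)}{-1471} + \frac{-3 - 29}{1490}\right) = -974 + \left(2 \left(-1\right) \left(- \frac{1}{1471}\right) + \left(-3 - 29\right) \frac{1}{1490}\right) = -974 - \frac{22046}{1095895} = - \frac{1067423776}{1095895}$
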